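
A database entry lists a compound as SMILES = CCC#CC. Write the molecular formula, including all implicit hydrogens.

Walk through each heavy atom and fill implicit hydrogens from standard valence (C 4, N 3, O 2, S 2, halogen 1):
  atom 1: C, bond orders sum to 1 (valence 4) → 3 H
  atom 2: C, bond orders sum to 2 (valence 4) → 2 H
  atom 3: C, bond orders sum to 4 (valence 4) → 0 H
  atom 4: C, bond orders sum to 4 (valence 4) → 0 H
  atom 5: C, bond orders sum to 1 (valence 4) → 3 H
Totals → C:5, H:8.

C5H8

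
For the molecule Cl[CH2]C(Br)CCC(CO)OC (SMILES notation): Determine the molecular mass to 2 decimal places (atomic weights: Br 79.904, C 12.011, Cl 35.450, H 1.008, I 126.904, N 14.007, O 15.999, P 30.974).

First, the molecular formula is C7H14BrClO2 (counting implicit H from valence).
  Br: 1 × 79.904 = 79.904
  C: 7 × 12.011 = 84.077
  Cl: 1 × 35.450 = 35.450
  H: 14 × 1.008 = 14.112
  O: 2 × 15.999 = 31.998
Sum: 1×79.904 + 7×12.011 + 1×35.450 + 14×1.008 + 2×15.999 = 245.541 → 245.54 g/mol.

245.54 g/mol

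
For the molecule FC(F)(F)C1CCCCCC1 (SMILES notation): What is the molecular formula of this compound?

Walk through each heavy atom and fill implicit hydrogens from standard valence (C 4, N 3, O 2, S 2, halogen 1):
  atom 1: F (halogen, monovalent) → 0 H
  atom 2: C, bond orders sum to 4 (valence 4) → 0 H
  atom 3: F (halogen, monovalent) → 0 H
  atom 4: F (halogen, monovalent) → 0 H
  atom 5: C, bond orders sum to 3 (valence 4) → 1 H
  atom 6: C, bond orders sum to 2 (valence 4) → 2 H
  atom 7: C, bond orders sum to 2 (valence 4) → 2 H
  atom 8: C, bond orders sum to 2 (valence 4) → 2 H
  atom 9: C, bond orders sum to 2 (valence 4) → 2 H
  atom 10: C, bond orders sum to 2 (valence 4) → 2 H
  atom 11: C, bond orders sum to 2 (valence 4) → 2 H
Totals → C:8, H:13, F:3.
In Hill order: C8H13F3.

C8H13F3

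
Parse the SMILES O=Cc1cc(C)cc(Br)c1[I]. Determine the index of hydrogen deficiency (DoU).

5

Molecular formula: C8H6BrIO.
DoU = (2C + 2 + N − H − X) / 2, where X is the halogen count and O/S are ignored.
    = (2·8 + 2 + 0 − 6 − 2) / 2 = 10 / 2 = 5.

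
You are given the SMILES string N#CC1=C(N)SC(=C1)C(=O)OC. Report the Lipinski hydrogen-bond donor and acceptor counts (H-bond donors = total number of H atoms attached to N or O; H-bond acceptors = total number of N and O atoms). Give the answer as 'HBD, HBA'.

2, 4

Donors: find every N or O and count the H atoms it carries.
  atom 1 (N): bond orders sum to 3 → 0 H
  atom 5 (N): bond orders sum to 1 → 2 H
  atom 10 (O): bond orders sum to 2 → 0 H
  atom 11 (O): bond orders sum to 2 → 0 H
Lipinski HBD = 2.
Acceptors: N atoms = 2, O atoms = 2 → HBA = 4.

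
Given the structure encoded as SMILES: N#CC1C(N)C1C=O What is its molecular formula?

Walk through each heavy atom and fill implicit hydrogens from standard valence (C 4, N 3, O 2, S 2, halogen 1):
  atom 1: N, bond orders sum to 3 (valence 3) → 0 H
  atom 2: C, bond orders sum to 4 (valence 4) → 0 H
  atom 3: C, bond orders sum to 3 (valence 4) → 1 H
  atom 4: C, bond orders sum to 3 (valence 4) → 1 H
  atom 5: N, bond orders sum to 1 (valence 3) → 2 H
  atom 6: C, bond orders sum to 3 (valence 4) → 1 H
  atom 7: C, bond orders sum to 3 (valence 4) → 1 H
  atom 8: O, bond orders sum to 2 (valence 2) → 0 H
Totals → C:5, H:6, N:2, O:1.

C5H6N2O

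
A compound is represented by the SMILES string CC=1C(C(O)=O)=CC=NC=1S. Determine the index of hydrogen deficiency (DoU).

5

Degree of unsaturation = (number of rings) + (number of π bonds).
Ring closures in the SMILES: 1.
π bonds: 4 double bonds (each 1 DoU) → 4 DoU from unsaturation.
Total DoU = 1 + 4 = 5.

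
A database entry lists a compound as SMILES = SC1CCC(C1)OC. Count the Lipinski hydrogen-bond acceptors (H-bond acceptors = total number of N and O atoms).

N atoms: 0; O atoms: 1.
Lipinski HBA = 0 + 1 = 1.

1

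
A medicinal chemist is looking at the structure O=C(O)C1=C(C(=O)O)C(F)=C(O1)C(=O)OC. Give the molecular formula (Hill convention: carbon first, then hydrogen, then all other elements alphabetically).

C8H5FO7

Walk through each heavy atom and fill implicit hydrogens from standard valence (C 4, N 3, O 2, S 2, halogen 1):
  atom 1: O, bond orders sum to 2 (valence 2) → 0 H
  atom 2: C, bond orders sum to 4 (valence 4) → 0 H
  atom 3: O, bond orders sum to 1 (valence 2) → 1 H
  atom 4: C, bond orders sum to 4 (valence 4) → 0 H
  atom 5: C, bond orders sum to 4 (valence 4) → 0 H
  atom 6: C, bond orders sum to 4 (valence 4) → 0 H
  atom 7: O, bond orders sum to 2 (valence 2) → 0 H
  atom 8: O, bond orders sum to 1 (valence 2) → 1 H
  atom 9: C, bond orders sum to 4 (valence 4) → 0 H
  atom 10: F (halogen, monovalent) → 0 H
  atom 11: C, bond orders sum to 4 (valence 4) → 0 H
  atom 12: O, bond orders sum to 2 (valence 2) → 0 H
  atom 13: C, bond orders sum to 4 (valence 4) → 0 H
  atom 14: O, bond orders sum to 2 (valence 2) → 0 H
  atom 15: O, bond orders sum to 2 (valence 2) → 0 H
  atom 16: C, bond orders sum to 1 (valence 4) → 3 H
Totals → C:8, H:5, F:1, O:7.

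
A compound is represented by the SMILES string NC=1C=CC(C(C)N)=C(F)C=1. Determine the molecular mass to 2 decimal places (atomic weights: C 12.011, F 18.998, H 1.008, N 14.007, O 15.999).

154.19 g/mol

First, the molecular formula is C8H11FN2 (counting implicit H from valence).
  C: 8 × 12.011 = 96.088
  F: 1 × 18.998 = 18.998
  H: 11 × 1.008 = 11.088
  N: 2 × 14.007 = 28.014
Sum: 8×12.011 + 1×18.998 + 11×1.008 + 2×14.007 = 154.188 → 154.19 g/mol.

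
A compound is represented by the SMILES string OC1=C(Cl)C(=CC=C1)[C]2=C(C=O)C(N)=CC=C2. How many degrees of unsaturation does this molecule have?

9

Degree of unsaturation = (number of rings) + (number of π bonds).
Ring closures in the SMILES: 2.
π bonds: 7 double bonds (each 1 DoU) → 7 DoU from unsaturation.
Total DoU = 2 + 7 = 9.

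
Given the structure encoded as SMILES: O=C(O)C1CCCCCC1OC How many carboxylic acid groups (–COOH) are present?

The carboxylic acid motif appears at heavy-atom position 2 in the SMILES.
Other groups present: 1 ether.
Carboxylic acid count: 1.

1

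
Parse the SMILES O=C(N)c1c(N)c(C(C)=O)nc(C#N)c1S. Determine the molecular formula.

Walk through each heavy atom and fill implicit hydrogens from standard valence (C 4, N 3, O 2, S 2, halogen 1); for lowercase aromatic atoms, an aromatic c carries 1 H when it has two neighbours and 0 H with three, and aromatic n carries 0 H:
  atom 1: O, bond orders sum to 2 (valence 2) → 0 H
  atom 2: C, bond orders sum to 4 (valence 4) → 0 H
  atom 3: N, bond orders sum to 1 (valence 3) → 2 H
  atom 4: aromatic c, 3 neighbours → 0 H
  atom 5: aromatic c, 3 neighbours → 0 H
  atom 6: N, bond orders sum to 1 (valence 3) → 2 H
  atom 7: aromatic c, 3 neighbours → 0 H
  atom 8: C, bond orders sum to 4 (valence 4) → 0 H
  atom 9: C, bond orders sum to 1 (valence 4) → 3 H
  atom 10: O, bond orders sum to 2 (valence 2) → 0 H
  atom 11: aromatic n, 2 neighbours → 0 H
  atom 12: aromatic c, 3 neighbours → 0 H
  atom 13: C, bond orders sum to 4 (valence 4) → 0 H
  atom 14: N, bond orders sum to 3 (valence 3) → 0 H
  atom 15: aromatic c, 3 neighbours → 0 H
  atom 16: S, bond orders sum to 1 (valence 2) → 1 H
Totals → C:9, H:8, N:4, O:2, S:1.
In Hill order: C9H8N4O2S.

C9H8N4O2S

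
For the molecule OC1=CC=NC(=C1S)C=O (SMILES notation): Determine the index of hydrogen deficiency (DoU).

Degree of unsaturation = (number of rings) + (number of π bonds).
Ring closures in the SMILES: 1.
π bonds: 4 double bonds (each 1 DoU) → 4 DoU from unsaturation.
Total DoU = 1 + 4 = 5.

5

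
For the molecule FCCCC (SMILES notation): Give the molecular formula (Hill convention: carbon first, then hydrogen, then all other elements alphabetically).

C4H9F

Walk through each heavy atom and fill implicit hydrogens from standard valence (C 4, N 3, O 2, S 2, halogen 1):
  atom 1: F (halogen, monovalent) → 0 H
  atom 2: C, bond orders sum to 2 (valence 4) → 2 H
  atom 3: C, bond orders sum to 2 (valence 4) → 2 H
  atom 4: C, bond orders sum to 2 (valence 4) → 2 H
  atom 5: C, bond orders sum to 1 (valence 4) → 3 H
Totals → C:4, H:9, F:1.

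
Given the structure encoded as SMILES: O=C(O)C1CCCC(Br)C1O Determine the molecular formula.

Walk through each heavy atom and fill implicit hydrogens from standard valence (C 4, N 3, O 2, S 2, halogen 1):
  atom 1: O, bond orders sum to 2 (valence 2) → 0 H
  atom 2: C, bond orders sum to 4 (valence 4) → 0 H
  atom 3: O, bond orders sum to 1 (valence 2) → 1 H
  atom 4: C, bond orders sum to 3 (valence 4) → 1 H
  atom 5: C, bond orders sum to 2 (valence 4) → 2 H
  atom 6: C, bond orders sum to 2 (valence 4) → 2 H
  atom 7: C, bond orders sum to 2 (valence 4) → 2 H
  atom 8: C, bond orders sum to 3 (valence 4) → 1 H
  atom 9: Br (halogen, monovalent) → 0 H
  atom 10: C, bond orders sum to 3 (valence 4) → 1 H
  atom 11: O, bond orders sum to 1 (valence 2) → 1 H
Totals → C:7, H:11, Br:1, O:3.

C7H11BrO3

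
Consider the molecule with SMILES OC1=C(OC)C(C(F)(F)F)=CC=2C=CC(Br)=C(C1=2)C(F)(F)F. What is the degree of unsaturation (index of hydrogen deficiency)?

7

Molecular formula: C13H7BrF6O2.
DoU = (2C + 2 + N − H − X) / 2, where X is the halogen count and O/S are ignored.
    = (2·13 + 2 + 0 − 7 − 7) / 2 = 14 / 2 = 7.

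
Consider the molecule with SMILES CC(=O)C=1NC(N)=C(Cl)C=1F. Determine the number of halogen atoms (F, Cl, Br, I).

Halogen atoms appear at heavy-atom positions 9, 11 (1×Cl, 1×F).
Other groups present: 1 ketone, 1 primary amine.
Halogen count: 2.

2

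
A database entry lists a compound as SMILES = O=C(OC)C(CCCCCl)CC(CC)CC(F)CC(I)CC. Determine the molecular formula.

Walk through each heavy atom and fill implicit hydrogens from standard valence (C 4, N 3, O 2, S 2, halogen 1):
  atom 1: O, bond orders sum to 2 (valence 2) → 0 H
  atom 2: C, bond orders sum to 4 (valence 4) → 0 H
  atom 3: O, bond orders sum to 2 (valence 2) → 0 H
  atom 4: C, bond orders sum to 1 (valence 4) → 3 H
  atom 5: C, bond orders sum to 3 (valence 4) → 1 H
  atom 6: C, bond orders sum to 2 (valence 4) → 2 H
  atom 7: C, bond orders sum to 2 (valence 4) → 2 H
  atom 8: C, bond orders sum to 2 (valence 4) → 2 H
  atom 9: C, bond orders sum to 2 (valence 4) → 2 H
  atom 10: Cl (halogen, monovalent) → 0 H
  atom 11: C, bond orders sum to 2 (valence 4) → 2 H
  atom 12: C, bond orders sum to 3 (valence 4) → 1 H
  atom 13: C, bond orders sum to 2 (valence 4) → 2 H
  atom 14: C, bond orders sum to 1 (valence 4) → 3 H
  atom 15: C, bond orders sum to 2 (valence 4) → 2 H
  atom 16: C, bond orders sum to 3 (valence 4) → 1 H
  atom 17: F (halogen, monovalent) → 0 H
  atom 18: C, bond orders sum to 2 (valence 4) → 2 H
  atom 19: C, bond orders sum to 3 (valence 4) → 1 H
  atom 20: I (halogen, monovalent) → 0 H
  atom 21: C, bond orders sum to 2 (valence 4) → 2 H
  atom 22: C, bond orders sum to 1 (valence 4) → 3 H
Totals → C:17, H:31, Cl:1, F:1, I:1, O:2.

C17H31ClFIO2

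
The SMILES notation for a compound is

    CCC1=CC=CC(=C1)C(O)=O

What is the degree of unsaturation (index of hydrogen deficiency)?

5

Degree of unsaturation = (number of rings) + (number of π bonds).
Ring closures in the SMILES: 1.
π bonds: 4 double bonds (each 1 DoU) → 4 DoU from unsaturation.
Total DoU = 1 + 4 = 5.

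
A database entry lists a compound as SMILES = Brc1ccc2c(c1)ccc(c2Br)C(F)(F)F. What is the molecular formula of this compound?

C11H5Br2F3

Walk through each heavy atom and fill implicit hydrogens from standard valence (C 4, N 3, O 2, S 2, halogen 1); for lowercase aromatic atoms, an aromatic c carries 1 H when it has two neighbours and 0 H with three, and aromatic n carries 0 H:
  atom 1: Br (halogen, monovalent) → 0 H
  atom 2: aromatic c, 3 neighbours → 0 H
  atom 3: aromatic c, 2 neighbours → 1 H
  atom 4: aromatic c, 2 neighbours → 1 H
  atom 5: aromatic c, 3 neighbours → 0 H
  atom 6: aromatic c, 3 neighbours → 0 H
  atom 7: aromatic c, 2 neighbours → 1 H
  atom 8: aromatic c, 2 neighbours → 1 H
  atom 9: aromatic c, 2 neighbours → 1 H
  atom 10: aromatic c, 3 neighbours → 0 H
  atom 11: aromatic c, 3 neighbours → 0 H
  atom 12: Br (halogen, monovalent) → 0 H
  atom 13: C, bond orders sum to 4 (valence 4) → 0 H
  atom 14: F (halogen, monovalent) → 0 H
  atom 15: F (halogen, monovalent) → 0 H
  atom 16: F (halogen, monovalent) → 0 H
Totals → C:11, H:5, Br:2, F:3.
In Hill order: C11H5Br2F3.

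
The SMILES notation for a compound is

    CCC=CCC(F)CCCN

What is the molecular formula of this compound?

C9H18FN

Walk through each heavy atom and fill implicit hydrogens from standard valence (C 4, N 3, O 2, S 2, halogen 1):
  atom 1: C, bond orders sum to 1 (valence 4) → 3 H
  atom 2: C, bond orders sum to 2 (valence 4) → 2 H
  atom 3: C, bond orders sum to 3 (valence 4) → 1 H
  atom 4: C, bond orders sum to 3 (valence 4) → 1 H
  atom 5: C, bond orders sum to 2 (valence 4) → 2 H
  atom 6: C, bond orders sum to 3 (valence 4) → 1 H
  atom 7: F (halogen, monovalent) → 0 H
  atom 8: C, bond orders sum to 2 (valence 4) → 2 H
  atom 9: C, bond orders sum to 2 (valence 4) → 2 H
  atom 10: C, bond orders sum to 2 (valence 4) → 2 H
  atom 11: N, bond orders sum to 1 (valence 3) → 2 H
Totals → C:9, H:18, F:1, N:1.
In Hill order: C9H18FN.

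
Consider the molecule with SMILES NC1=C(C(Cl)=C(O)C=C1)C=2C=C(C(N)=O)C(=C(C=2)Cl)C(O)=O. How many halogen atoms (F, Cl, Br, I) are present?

Halogen atoms appear at heavy-atom positions 5, 19 (2×Cl).
Other groups present: 1 amide, 1 carboxylic acid, 1 hydroxyl, 1 primary amine.
Halogen count: 2.

2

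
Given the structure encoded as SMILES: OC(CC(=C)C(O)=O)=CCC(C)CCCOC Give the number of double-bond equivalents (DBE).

3

Degree of unsaturation = (number of rings) + (number of π bonds).
Ring closures in the SMILES: 0.
π bonds: 3 double bonds (each 1 DoU) → 3 DoU from unsaturation.
Total DoU = 0 + 3 = 3.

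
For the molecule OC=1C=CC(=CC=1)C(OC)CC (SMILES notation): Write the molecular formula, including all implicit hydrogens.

Walk through each heavy atom and fill implicit hydrogens from standard valence (C 4, N 3, O 2, S 2, halogen 1):
  atom 1: O, bond orders sum to 1 (valence 2) → 1 H
  atom 2: C, bond orders sum to 4 (valence 4) → 0 H
  atom 3: C, bond orders sum to 3 (valence 4) → 1 H
  atom 4: C, bond orders sum to 3 (valence 4) → 1 H
  atom 5: C, bond orders sum to 4 (valence 4) → 0 H
  atom 6: C, bond orders sum to 3 (valence 4) → 1 H
  atom 7: C, bond orders sum to 3 (valence 4) → 1 H
  atom 8: C, bond orders sum to 3 (valence 4) → 1 H
  atom 9: O, bond orders sum to 2 (valence 2) → 0 H
  atom 10: C, bond orders sum to 1 (valence 4) → 3 H
  atom 11: C, bond orders sum to 2 (valence 4) → 2 H
  atom 12: C, bond orders sum to 1 (valence 4) → 3 H
Totals → C:10, H:14, O:2.
In Hill order: C10H14O2.

C10H14O2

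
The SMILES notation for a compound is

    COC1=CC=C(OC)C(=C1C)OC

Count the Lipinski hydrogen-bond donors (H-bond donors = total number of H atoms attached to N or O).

Donors: find every N or O and count the H atoms it carries.
  atom 2 (O): bond orders sum to 2 → 0 H
  atom 7 (O): bond orders sum to 2 → 0 H
  atom 12 (O): bond orders sum to 2 → 0 H
Lipinski HBD = 0.

0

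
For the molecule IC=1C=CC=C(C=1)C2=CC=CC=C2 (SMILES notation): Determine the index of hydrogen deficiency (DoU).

Degree of unsaturation = (number of rings) + (number of π bonds).
Ring closures in the SMILES: 2.
π bonds: 6 double bonds (each 1 DoU) → 6 DoU from unsaturation.
Total DoU = 2 + 6 = 8.

8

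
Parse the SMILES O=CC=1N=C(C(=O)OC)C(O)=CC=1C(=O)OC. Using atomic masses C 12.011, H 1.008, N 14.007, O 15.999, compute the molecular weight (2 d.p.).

239.18 g/mol

First, the molecular formula is C10H9NO6 (counting implicit H from valence).
  C: 10 × 12.011 = 120.110
  H: 9 × 1.008 = 9.072
  N: 1 × 14.007 = 14.007
  O: 6 × 15.999 = 95.994
Sum: 10×12.011 + 9×1.008 + 1×14.007 + 6×15.999 = 239.183 → 239.18 g/mol.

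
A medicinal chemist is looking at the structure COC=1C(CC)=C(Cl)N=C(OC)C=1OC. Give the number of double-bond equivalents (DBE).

4

Molecular formula: C10H14ClNO3.
DoU = (2C + 2 + N − H − X) / 2, where X is the halogen count and O/S are ignored.
    = (2·10 + 2 + 1 − 14 − 1) / 2 = 8 / 2 = 4.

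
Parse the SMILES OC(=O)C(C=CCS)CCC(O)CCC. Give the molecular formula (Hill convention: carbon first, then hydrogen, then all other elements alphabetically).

Walk through each heavy atom and fill implicit hydrogens from standard valence (C 4, N 3, O 2, S 2, halogen 1):
  atom 1: O, bond orders sum to 1 (valence 2) → 1 H
  atom 2: C, bond orders sum to 4 (valence 4) → 0 H
  atom 3: O, bond orders sum to 2 (valence 2) → 0 H
  atom 4: C, bond orders sum to 3 (valence 4) → 1 H
  atom 5: C, bond orders sum to 3 (valence 4) → 1 H
  atom 6: C, bond orders sum to 3 (valence 4) → 1 H
  atom 7: C, bond orders sum to 2 (valence 4) → 2 H
  atom 8: S, bond orders sum to 1 (valence 2) → 1 H
  atom 9: C, bond orders sum to 2 (valence 4) → 2 H
  atom 10: C, bond orders sum to 2 (valence 4) → 2 H
  atom 11: C, bond orders sum to 3 (valence 4) → 1 H
  atom 12: O, bond orders sum to 1 (valence 2) → 1 H
  atom 13: C, bond orders sum to 2 (valence 4) → 2 H
  atom 14: C, bond orders sum to 2 (valence 4) → 2 H
  atom 15: C, bond orders sum to 1 (valence 4) → 3 H
Totals → C:11, H:20, O:3, S:1.
In Hill order: C11H20O3S.

C11H20O3S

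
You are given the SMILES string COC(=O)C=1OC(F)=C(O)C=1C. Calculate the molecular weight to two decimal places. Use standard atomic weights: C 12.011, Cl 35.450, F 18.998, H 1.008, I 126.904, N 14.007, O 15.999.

First, the molecular formula is C7H7FO4 (counting implicit H from valence).
  C: 7 × 12.011 = 84.077
  F: 1 × 18.998 = 18.998
  H: 7 × 1.008 = 7.056
  O: 4 × 15.999 = 63.996
Sum: 7×12.011 + 1×18.998 + 7×1.008 + 4×15.999 = 174.127 → 174.13 g/mol.

174.13 g/mol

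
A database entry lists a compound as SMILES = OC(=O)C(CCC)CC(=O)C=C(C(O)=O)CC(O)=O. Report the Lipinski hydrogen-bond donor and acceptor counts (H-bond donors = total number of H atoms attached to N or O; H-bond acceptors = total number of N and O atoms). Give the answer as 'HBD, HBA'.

Donors: find every N or O and count the H atoms it carries.
  atom 1 (O): bond orders sum to 1 → 1 H
  atom 3 (O): bond orders sum to 2 → 0 H
  atom 10 (O): bond orders sum to 2 → 0 H
  atom 14 (O): bond orders sum to 1 → 1 H
  atom 15 (O): bond orders sum to 2 → 0 H
  atom 18 (O): bond orders sum to 1 → 1 H
  atom 19 (O): bond orders sum to 2 → 0 H
Lipinski HBD = 3.
Acceptors: N atoms = 0, O atoms = 7 → HBA = 7.

3, 7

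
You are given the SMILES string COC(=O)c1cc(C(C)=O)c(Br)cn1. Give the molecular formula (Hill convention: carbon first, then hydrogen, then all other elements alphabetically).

Walk through each heavy atom and fill implicit hydrogens from standard valence (C 4, N 3, O 2, S 2, halogen 1); for lowercase aromatic atoms, an aromatic c carries 1 H when it has two neighbours and 0 H with three, and aromatic n carries 0 H:
  atom 1: C, bond orders sum to 1 (valence 4) → 3 H
  atom 2: O, bond orders sum to 2 (valence 2) → 0 H
  atom 3: C, bond orders sum to 4 (valence 4) → 0 H
  atom 4: O, bond orders sum to 2 (valence 2) → 0 H
  atom 5: aromatic c, 3 neighbours → 0 H
  atom 6: aromatic c, 2 neighbours → 1 H
  atom 7: aromatic c, 3 neighbours → 0 H
  atom 8: C, bond orders sum to 4 (valence 4) → 0 H
  atom 9: C, bond orders sum to 1 (valence 4) → 3 H
  atom 10: O, bond orders sum to 2 (valence 2) → 0 H
  atom 11: aromatic c, 3 neighbours → 0 H
  atom 12: Br (halogen, monovalent) → 0 H
  atom 13: aromatic c, 2 neighbours → 1 H
  atom 14: aromatic n, 2 neighbours → 0 H
Totals → C:9, H:8, Br:1, N:1, O:3.

C9H8BrNO3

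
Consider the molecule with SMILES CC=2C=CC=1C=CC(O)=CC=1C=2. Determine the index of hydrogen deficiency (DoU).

7

Molecular formula: C11H10O.
DoU = (2C + 2 + N − H − X) / 2, where X is the halogen count and O/S are ignored.
    = (2·11 + 2 + 0 − 10 − 0) / 2 = 14 / 2 = 7.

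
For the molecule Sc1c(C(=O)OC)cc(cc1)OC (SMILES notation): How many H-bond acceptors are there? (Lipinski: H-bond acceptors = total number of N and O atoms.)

3

N atoms: 0; O atoms: 3.
Lipinski HBA = 0 + 3 = 3.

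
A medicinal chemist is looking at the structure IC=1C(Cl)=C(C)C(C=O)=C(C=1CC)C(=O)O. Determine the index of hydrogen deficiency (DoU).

6

Molecular formula: C11H10ClIO3.
DoU = (2C + 2 + N − H − X) / 2, where X is the halogen count and O/S are ignored.
    = (2·11 + 2 + 0 − 10 − 2) / 2 = 12 / 2 = 6.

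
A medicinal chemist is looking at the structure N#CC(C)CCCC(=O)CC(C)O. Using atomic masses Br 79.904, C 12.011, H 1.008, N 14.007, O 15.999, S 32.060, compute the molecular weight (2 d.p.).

First, the molecular formula is C10H17NO2 (counting implicit H from valence).
  C: 10 × 12.011 = 120.110
  H: 17 × 1.008 = 17.136
  N: 1 × 14.007 = 14.007
  O: 2 × 15.999 = 31.998
Sum: 10×12.011 + 17×1.008 + 1×14.007 + 2×15.999 = 183.251 → 183.25 g/mol.

183.25 g/mol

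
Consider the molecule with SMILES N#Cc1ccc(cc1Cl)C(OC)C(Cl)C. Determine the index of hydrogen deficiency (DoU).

6

Molecular formula: C11H11Cl2NO.
DoU = (2C + 2 + N − H − X) / 2, where X is the halogen count and O/S are ignored.
    = (2·11 + 2 + 1 − 11 − 2) / 2 = 12 / 2 = 6.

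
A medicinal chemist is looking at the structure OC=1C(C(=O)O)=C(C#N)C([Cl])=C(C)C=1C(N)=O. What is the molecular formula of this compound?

C10H7ClN2O4

Walk through each heavy atom and fill implicit hydrogens from standard valence (C 4, N 3, O 2, S 2, halogen 1):
  atom 1: O, bond orders sum to 1 (valence 2) → 1 H
  atom 2: C, bond orders sum to 4 (valence 4) → 0 H
  atom 3: C, bond orders sum to 4 (valence 4) → 0 H
  atom 4: C, bond orders sum to 4 (valence 4) → 0 H
  atom 5: O, bond orders sum to 2 (valence 2) → 0 H
  atom 6: O, bond orders sum to 1 (valence 2) → 1 H
  atom 7: C, bond orders sum to 4 (valence 4) → 0 H
  atom 8: C, bond orders sum to 4 (valence 4) → 0 H
  atom 9: N, bond orders sum to 3 (valence 3) → 0 H
  atom 10: C, bond orders sum to 4 (valence 4) → 0 H
  atom 11: Cl with explicit H count 0
  atom 12: C, bond orders sum to 4 (valence 4) → 0 H
  atom 13: C, bond orders sum to 1 (valence 4) → 3 H
  atom 14: C, bond orders sum to 4 (valence 4) → 0 H
  atom 15: C, bond orders sum to 4 (valence 4) → 0 H
  atom 16: N, bond orders sum to 1 (valence 3) → 2 H
  atom 17: O, bond orders sum to 2 (valence 2) → 0 H
Totals → C:10, H:7, Cl:1, N:2, O:4.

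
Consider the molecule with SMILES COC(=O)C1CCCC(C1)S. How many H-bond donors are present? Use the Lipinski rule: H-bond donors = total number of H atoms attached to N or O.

Donors: find every N or O and count the H atoms it carries.
  atom 2 (O): bond orders sum to 2 → 0 H
  atom 4 (O): bond orders sum to 2 → 0 H
Lipinski HBD = 0.

0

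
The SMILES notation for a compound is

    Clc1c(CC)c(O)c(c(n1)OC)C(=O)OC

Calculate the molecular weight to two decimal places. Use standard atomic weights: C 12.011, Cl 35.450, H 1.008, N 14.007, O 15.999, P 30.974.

First, the molecular formula is C10H12ClNO4 (counting implicit H from valence).
  C: 10 × 12.011 = 120.110
  Cl: 1 × 35.450 = 35.450
  H: 12 × 1.008 = 12.096
  N: 1 × 14.007 = 14.007
  O: 4 × 15.999 = 63.996
Sum: 10×12.011 + 1×35.450 + 12×1.008 + 1×14.007 + 4×15.999 = 245.659 → 245.66 g/mol.

245.66 g/mol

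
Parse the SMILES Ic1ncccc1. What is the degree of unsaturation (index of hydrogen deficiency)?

Molecular formula: C5H4IN.
DoU = (2C + 2 + N − H − X) / 2, where X is the halogen count and O/S are ignored.
    = (2·5 + 2 + 1 − 4 − 1) / 2 = 8 / 2 = 4.

4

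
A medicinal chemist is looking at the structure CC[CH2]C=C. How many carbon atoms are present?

Count every carbon token in the SMILES (each C, including those in ring-closure positions and inside branches).
Carbon count: 5.

5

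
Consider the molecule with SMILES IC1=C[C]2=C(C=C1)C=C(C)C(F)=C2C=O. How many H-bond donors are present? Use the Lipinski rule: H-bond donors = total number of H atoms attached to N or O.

Donors: find every N or O and count the H atoms it carries.
  atom 15 (O): bond orders sum to 2 → 0 H
Lipinski HBD = 0.

0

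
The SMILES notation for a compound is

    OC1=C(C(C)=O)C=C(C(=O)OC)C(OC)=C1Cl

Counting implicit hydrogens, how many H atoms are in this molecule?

11

Walk through each heavy atom and fill implicit hydrogens from standard valence (C 4, N 3, O 2, S 2, halogen 1):
  atom 1: O, bond orders sum to 1 (valence 2) → 1 H
  atom 2: C, bond orders sum to 4 (valence 4) → 0 H
  atom 3: C, bond orders sum to 4 (valence 4) → 0 H
  atom 4: C, bond orders sum to 4 (valence 4) → 0 H
  atom 5: C, bond orders sum to 1 (valence 4) → 3 H
  atom 6: O, bond orders sum to 2 (valence 2) → 0 H
  atom 7: C, bond orders sum to 3 (valence 4) → 1 H
  atom 8: C, bond orders sum to 4 (valence 4) → 0 H
  atom 9: C, bond orders sum to 4 (valence 4) → 0 H
  atom 10: O, bond orders sum to 2 (valence 2) → 0 H
  atom 11: O, bond orders sum to 2 (valence 2) → 0 H
  atom 12: C, bond orders sum to 1 (valence 4) → 3 H
  atom 13: C, bond orders sum to 4 (valence 4) → 0 H
  atom 14: O, bond orders sum to 2 (valence 2) → 0 H
  atom 15: C, bond orders sum to 1 (valence 4) → 3 H
  atom 16: C, bond orders sum to 4 (valence 4) → 0 H
  atom 17: Cl (halogen, monovalent) → 0 H
Total hydrogens: 11.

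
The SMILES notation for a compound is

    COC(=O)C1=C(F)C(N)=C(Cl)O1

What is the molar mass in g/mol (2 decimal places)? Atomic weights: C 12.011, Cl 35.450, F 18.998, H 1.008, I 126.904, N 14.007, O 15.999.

193.56 g/mol

First, the molecular formula is C6H5ClFNO3 (counting implicit H from valence).
  C: 6 × 12.011 = 72.066
  Cl: 1 × 35.450 = 35.450
  F: 1 × 18.998 = 18.998
  H: 5 × 1.008 = 5.040
  N: 1 × 14.007 = 14.007
  O: 3 × 15.999 = 47.997
Sum: 6×12.011 + 1×35.450 + 1×18.998 + 5×1.008 + 1×14.007 + 3×15.999 = 193.558 → 193.56 g/mol.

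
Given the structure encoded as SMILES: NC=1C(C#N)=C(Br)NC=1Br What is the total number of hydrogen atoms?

Walk through each heavy atom and fill implicit hydrogens from standard valence (C 4, N 3, O 2, S 2, halogen 1):
  atom 1: N, bond orders sum to 1 (valence 3) → 2 H
  atom 2: C, bond orders sum to 4 (valence 4) → 0 H
  atom 3: C, bond orders sum to 4 (valence 4) → 0 H
  atom 4: C, bond orders sum to 4 (valence 4) → 0 H
  atom 5: N, bond orders sum to 3 (valence 3) → 0 H
  atom 6: C, bond orders sum to 4 (valence 4) → 0 H
  atom 7: Br (halogen, monovalent) → 0 H
  atom 8: N, bond orders sum to 2 (valence 3) → 1 H
  atom 9: C, bond orders sum to 4 (valence 4) → 0 H
  atom 10: Br (halogen, monovalent) → 0 H
Total hydrogens: 3.

3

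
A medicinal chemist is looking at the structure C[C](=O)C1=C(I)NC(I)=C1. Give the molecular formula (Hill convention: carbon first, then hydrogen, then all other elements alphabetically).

C6H5I2NO

Walk through each heavy atom and fill implicit hydrogens from standard valence (C 4, N 3, O 2, S 2, halogen 1):
  atom 1: C, bond orders sum to 1 (valence 4) → 3 H
  atom 2: C with explicit H count 0
  atom 3: O, bond orders sum to 2 (valence 2) → 0 H
  atom 4: C, bond orders sum to 4 (valence 4) → 0 H
  atom 5: C, bond orders sum to 4 (valence 4) → 0 H
  atom 6: I (halogen, monovalent) → 0 H
  atom 7: N, bond orders sum to 2 (valence 3) → 1 H
  atom 8: C, bond orders sum to 4 (valence 4) → 0 H
  atom 9: I (halogen, monovalent) → 0 H
  atom 10: C, bond orders sum to 3 (valence 4) → 1 H
Totals → C:6, H:5, I:2, N:1, O:1.
In Hill order: C6H5I2NO.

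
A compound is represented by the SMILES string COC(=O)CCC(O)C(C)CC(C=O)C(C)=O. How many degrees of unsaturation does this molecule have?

Molecular formula: C12H20O5.
DoU = (2C + 2 + N − H − X) / 2, where X is the halogen count and O/S are ignored.
    = (2·12 + 2 + 0 − 20 − 0) / 2 = 6 / 2 = 3.

3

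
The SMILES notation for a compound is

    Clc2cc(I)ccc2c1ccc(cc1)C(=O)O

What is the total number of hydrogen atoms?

8

Walk through each heavy atom and fill implicit hydrogens from standard valence (C 4, N 3, O 2, S 2, halogen 1); for lowercase aromatic atoms, an aromatic c carries 1 H when it has two neighbours and 0 H with three, and aromatic n carries 0 H:
  atom 1: Cl (halogen, monovalent) → 0 H
  atom 2: aromatic c, 3 neighbours → 0 H
  atom 3: aromatic c, 2 neighbours → 1 H
  atom 4: aromatic c, 3 neighbours → 0 H
  atom 5: I (halogen, monovalent) → 0 H
  atom 6: aromatic c, 2 neighbours → 1 H
  atom 7: aromatic c, 2 neighbours → 1 H
  atom 8: aromatic c, 3 neighbours → 0 H
  atom 9: aromatic c, 3 neighbours → 0 H
  atom 10: aromatic c, 2 neighbours → 1 H
  atom 11: aromatic c, 2 neighbours → 1 H
  atom 12: aromatic c, 3 neighbours → 0 H
  atom 13: aromatic c, 2 neighbours → 1 H
  atom 14: aromatic c, 2 neighbours → 1 H
  atom 15: C, bond orders sum to 4 (valence 4) → 0 H
  atom 16: O, bond orders sum to 2 (valence 2) → 0 H
  atom 17: O, bond orders sum to 1 (valence 2) → 1 H
Total hydrogens: 8.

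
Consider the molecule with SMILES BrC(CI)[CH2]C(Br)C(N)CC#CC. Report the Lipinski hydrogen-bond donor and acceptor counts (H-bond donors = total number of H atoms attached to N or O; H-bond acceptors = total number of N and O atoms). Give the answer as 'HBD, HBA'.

Donors: find every N or O and count the H atoms it carries.
  atom 9 (N): bond orders sum to 1 → 2 H
Lipinski HBD = 2.
Acceptors: N atoms = 1, O atoms = 0 → HBA = 1.

2, 1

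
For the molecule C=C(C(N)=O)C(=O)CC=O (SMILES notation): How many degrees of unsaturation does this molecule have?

Degree of unsaturation = (number of rings) + (number of π bonds).
Ring closures in the SMILES: 0.
π bonds: 4 double bonds (each 1 DoU) → 4 DoU from unsaturation.
Total DoU = 0 + 4 = 4.

4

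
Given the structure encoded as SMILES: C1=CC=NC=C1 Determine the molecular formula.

Walk through each heavy atom and fill implicit hydrogens from standard valence (C 4, N 3, O 2, S 2, halogen 1):
  atom 1: C, bond orders sum to 3 (valence 4) → 1 H
  atom 2: C, bond orders sum to 3 (valence 4) → 1 H
  atom 3: C, bond orders sum to 3 (valence 4) → 1 H
  atom 4: N, bond orders sum to 3 (valence 3) → 0 H
  atom 5: C, bond orders sum to 3 (valence 4) → 1 H
  atom 6: C, bond orders sum to 3 (valence 4) → 1 H
Totals → C:5, H:5, N:1.

C5H5N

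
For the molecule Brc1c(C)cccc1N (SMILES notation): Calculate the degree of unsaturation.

Molecular formula: C7H8BrN.
DoU = (2C + 2 + N − H − X) / 2, where X is the halogen count and O/S are ignored.
    = (2·7 + 2 + 1 − 8 − 1) / 2 = 8 / 2 = 4.

4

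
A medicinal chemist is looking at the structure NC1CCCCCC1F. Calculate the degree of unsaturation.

1

Degree of unsaturation = (number of rings) + (number of π bonds).
Ring closures in the SMILES: 1.
π bonds: none → 0 DoU from unsaturation.
Total DoU = 1 + 0 = 1.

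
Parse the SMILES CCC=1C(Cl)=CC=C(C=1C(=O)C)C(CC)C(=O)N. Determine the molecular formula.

Walk through each heavy atom and fill implicit hydrogens from standard valence (C 4, N 3, O 2, S 2, halogen 1):
  atom 1: C, bond orders sum to 1 (valence 4) → 3 H
  atom 2: C, bond orders sum to 2 (valence 4) → 2 H
  atom 3: C, bond orders sum to 4 (valence 4) → 0 H
  atom 4: C, bond orders sum to 4 (valence 4) → 0 H
  atom 5: Cl (halogen, monovalent) → 0 H
  atom 6: C, bond orders sum to 3 (valence 4) → 1 H
  atom 7: C, bond orders sum to 3 (valence 4) → 1 H
  atom 8: C, bond orders sum to 4 (valence 4) → 0 H
  atom 9: C, bond orders sum to 4 (valence 4) → 0 H
  atom 10: C, bond orders sum to 4 (valence 4) → 0 H
  atom 11: O, bond orders sum to 2 (valence 2) → 0 H
  atom 12: C, bond orders sum to 1 (valence 4) → 3 H
  atom 13: C, bond orders sum to 3 (valence 4) → 1 H
  atom 14: C, bond orders sum to 2 (valence 4) → 2 H
  atom 15: C, bond orders sum to 1 (valence 4) → 3 H
  atom 16: C, bond orders sum to 4 (valence 4) → 0 H
  atom 17: O, bond orders sum to 2 (valence 2) → 0 H
  atom 18: N, bond orders sum to 1 (valence 3) → 2 H
Totals → C:14, H:18, Cl:1, N:1, O:2.

C14H18ClNO2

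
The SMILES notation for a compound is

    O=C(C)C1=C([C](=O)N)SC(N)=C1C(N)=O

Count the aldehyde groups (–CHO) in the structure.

Scan the SMILES for the aldehyde motif — none present.
Groups that are present: 2 amide, 1 ketone, 1 primary amine.

0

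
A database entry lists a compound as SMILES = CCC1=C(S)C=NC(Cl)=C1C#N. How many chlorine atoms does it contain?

1

Scan the SMILES for Cl atoms (remember two-letter symbols like Cl and Br are single atoms).
Chlorine count: 1.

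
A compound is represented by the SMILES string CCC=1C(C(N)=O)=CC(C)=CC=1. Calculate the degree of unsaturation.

Degree of unsaturation = (number of rings) + (number of π bonds).
Ring closures in the SMILES: 1.
π bonds: 4 double bonds (each 1 DoU) → 4 DoU from unsaturation.
Total DoU = 1 + 4 = 5.

5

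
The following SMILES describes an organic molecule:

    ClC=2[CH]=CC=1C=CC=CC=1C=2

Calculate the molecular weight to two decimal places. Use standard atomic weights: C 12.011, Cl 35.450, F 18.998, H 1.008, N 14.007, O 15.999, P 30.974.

First, the molecular formula is C10H7Cl (counting implicit H from valence).
  C: 10 × 12.011 = 120.110
  Cl: 1 × 35.450 = 35.450
  H: 7 × 1.008 = 7.056
Sum: 10×12.011 + 1×35.450 + 7×1.008 = 162.616 → 162.62 g/mol.

162.62 g/mol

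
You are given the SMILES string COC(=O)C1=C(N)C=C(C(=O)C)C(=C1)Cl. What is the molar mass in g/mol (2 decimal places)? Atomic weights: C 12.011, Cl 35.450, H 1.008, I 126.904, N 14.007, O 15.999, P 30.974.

First, the molecular formula is C10H10ClNO3 (counting implicit H from valence).
  C: 10 × 12.011 = 120.110
  Cl: 1 × 35.450 = 35.450
  H: 10 × 1.008 = 10.080
  N: 1 × 14.007 = 14.007
  O: 3 × 15.999 = 47.997
Sum: 10×12.011 + 1×35.450 + 10×1.008 + 1×14.007 + 3×15.999 = 227.644 → 227.64 g/mol.

227.64 g/mol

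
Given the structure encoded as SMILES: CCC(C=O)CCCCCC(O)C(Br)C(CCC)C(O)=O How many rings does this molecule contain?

0

In SMILES, each pair of matching ring-closure digits denotes one ring-closing bond; the number of such bonds equals the number of independent rings.
Ring-closure bonds here: 0.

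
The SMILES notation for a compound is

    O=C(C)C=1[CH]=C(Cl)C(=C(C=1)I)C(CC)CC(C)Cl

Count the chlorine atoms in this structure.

2

Scan the SMILES for Cl atoms (remember two-letter symbols like Cl and Br are single atoms).
Chlorine count: 2.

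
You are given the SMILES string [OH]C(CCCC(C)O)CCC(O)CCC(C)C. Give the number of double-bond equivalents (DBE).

Molecular formula: C14H30O3.
DoU = (2C + 2 + N − H − X) / 2, where X is the halogen count and O/S are ignored.
    = (2·14 + 2 + 0 − 30 − 0) / 2 = 0 / 2 = 0.

0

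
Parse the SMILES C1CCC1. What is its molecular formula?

Walk through each heavy atom and fill implicit hydrogens from standard valence (C 4, N 3, O 2, S 2, halogen 1):
  atom 1: C, bond orders sum to 2 (valence 4) → 2 H
  atom 2: C, bond orders sum to 2 (valence 4) → 2 H
  atom 3: C, bond orders sum to 2 (valence 4) → 2 H
  atom 4: C, bond orders sum to 2 (valence 4) → 2 H
Totals → C:4, H:8.

C4H8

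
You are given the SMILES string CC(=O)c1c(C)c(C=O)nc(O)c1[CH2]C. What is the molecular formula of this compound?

Walk through each heavy atom and fill implicit hydrogens from standard valence (C 4, N 3, O 2, S 2, halogen 1); for lowercase aromatic atoms, an aromatic c carries 1 H when it has two neighbours and 0 H with three, and aromatic n carries 0 H:
  atom 1: C, bond orders sum to 1 (valence 4) → 3 H
  atom 2: C, bond orders sum to 4 (valence 4) → 0 H
  atom 3: O, bond orders sum to 2 (valence 2) → 0 H
  atom 4: aromatic c, 3 neighbours → 0 H
  atom 5: aromatic c, 3 neighbours → 0 H
  atom 6: C, bond orders sum to 1 (valence 4) → 3 H
  atom 7: aromatic c, 3 neighbours → 0 H
  atom 8: C, bond orders sum to 3 (valence 4) → 1 H
  atom 9: O, bond orders sum to 2 (valence 2) → 0 H
  atom 10: aromatic n, 2 neighbours → 0 H
  atom 11: aromatic c, 3 neighbours → 0 H
  atom 12: O, bond orders sum to 1 (valence 2) → 1 H
  atom 13: aromatic c, 3 neighbours → 0 H
  atom 14: C with explicit H count 2
  atom 15: C, bond orders sum to 1 (valence 4) → 3 H
Totals → C:11, H:13, N:1, O:3.

C11H13NO3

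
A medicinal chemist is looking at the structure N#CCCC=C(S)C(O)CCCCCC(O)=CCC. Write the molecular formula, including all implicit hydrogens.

Walk through each heavy atom and fill implicit hydrogens from standard valence (C 4, N 3, O 2, S 2, halogen 1):
  atom 1: N, bond orders sum to 3 (valence 3) → 0 H
  atom 2: C, bond orders sum to 4 (valence 4) → 0 H
  atom 3: C, bond orders sum to 2 (valence 4) → 2 H
  atom 4: C, bond orders sum to 2 (valence 4) → 2 H
  atom 5: C, bond orders sum to 3 (valence 4) → 1 H
  atom 6: C, bond orders sum to 4 (valence 4) → 0 H
  atom 7: S, bond orders sum to 1 (valence 2) → 1 H
  atom 8: C, bond orders sum to 3 (valence 4) → 1 H
  atom 9: O, bond orders sum to 1 (valence 2) → 1 H
  atom 10: C, bond orders sum to 2 (valence 4) → 2 H
  atom 11: C, bond orders sum to 2 (valence 4) → 2 H
  atom 12: C, bond orders sum to 2 (valence 4) → 2 H
  atom 13: C, bond orders sum to 2 (valence 4) → 2 H
  atom 14: C, bond orders sum to 2 (valence 4) → 2 H
  atom 15: C, bond orders sum to 4 (valence 4) → 0 H
  atom 16: O, bond orders sum to 1 (valence 2) → 1 H
  atom 17: C, bond orders sum to 3 (valence 4) → 1 H
  atom 18: C, bond orders sum to 2 (valence 4) → 2 H
  atom 19: C, bond orders sum to 1 (valence 4) → 3 H
Totals → C:15, H:25, N:1, O:2, S:1.

C15H25NO2S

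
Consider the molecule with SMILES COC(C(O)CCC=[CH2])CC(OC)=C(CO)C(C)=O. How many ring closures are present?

In SMILES, each pair of matching ring-closure digits denotes one ring-closing bond; the number of such bonds equals the number of independent rings.
Ring-closure bonds here: 0.

0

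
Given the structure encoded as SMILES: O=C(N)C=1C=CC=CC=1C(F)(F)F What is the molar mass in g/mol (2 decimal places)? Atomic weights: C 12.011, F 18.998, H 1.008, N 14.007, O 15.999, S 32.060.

First, the molecular formula is C8H6F3NO (counting implicit H from valence).
  C: 8 × 12.011 = 96.088
  F: 3 × 18.998 = 56.994
  H: 6 × 1.008 = 6.048
  N: 1 × 14.007 = 14.007
  O: 1 × 15.999 = 15.999
Sum: 8×12.011 + 3×18.998 + 6×1.008 + 1×14.007 + 1×15.999 = 189.136 → 189.14 g/mol.

189.14 g/mol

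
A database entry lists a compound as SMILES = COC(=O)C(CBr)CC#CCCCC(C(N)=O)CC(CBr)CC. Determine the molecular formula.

C17H27Br2NO3

Walk through each heavy atom and fill implicit hydrogens from standard valence (C 4, N 3, O 2, S 2, halogen 1):
  atom 1: C, bond orders sum to 1 (valence 4) → 3 H
  atom 2: O, bond orders sum to 2 (valence 2) → 0 H
  atom 3: C, bond orders sum to 4 (valence 4) → 0 H
  atom 4: O, bond orders sum to 2 (valence 2) → 0 H
  atom 5: C, bond orders sum to 3 (valence 4) → 1 H
  atom 6: C, bond orders sum to 2 (valence 4) → 2 H
  atom 7: Br (halogen, monovalent) → 0 H
  atom 8: C, bond orders sum to 2 (valence 4) → 2 H
  atom 9: C, bond orders sum to 4 (valence 4) → 0 H
  atom 10: C, bond orders sum to 4 (valence 4) → 0 H
  atom 11: C, bond orders sum to 2 (valence 4) → 2 H
  atom 12: C, bond orders sum to 2 (valence 4) → 2 H
  atom 13: C, bond orders sum to 2 (valence 4) → 2 H
  atom 14: C, bond orders sum to 3 (valence 4) → 1 H
  atom 15: C, bond orders sum to 4 (valence 4) → 0 H
  atom 16: N, bond orders sum to 1 (valence 3) → 2 H
  atom 17: O, bond orders sum to 2 (valence 2) → 0 H
  atom 18: C, bond orders sum to 2 (valence 4) → 2 H
  atom 19: C, bond orders sum to 3 (valence 4) → 1 H
  atom 20: C, bond orders sum to 2 (valence 4) → 2 H
  atom 21: Br (halogen, monovalent) → 0 H
  atom 22: C, bond orders sum to 2 (valence 4) → 2 H
  atom 23: C, bond orders sum to 1 (valence 4) → 3 H
Totals → C:17, H:27, Br:2, N:1, O:3.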